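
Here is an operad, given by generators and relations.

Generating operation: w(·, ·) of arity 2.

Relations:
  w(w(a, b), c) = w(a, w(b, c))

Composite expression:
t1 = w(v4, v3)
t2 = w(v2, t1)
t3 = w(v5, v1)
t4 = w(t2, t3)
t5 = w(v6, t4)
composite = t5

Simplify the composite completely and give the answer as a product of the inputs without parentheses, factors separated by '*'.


v6 * v2 * v4 * v3 * v5 * v1

Key point: w is associative — brackets drop, the v-order remains.
w(v4, v3) spells out as v4 * v3
w(v2, w(v4, v3)) spells out as v2 * v4 * v3
w(v5, v1) spells out as v5 * v1
w(w(v2, w(v4, v3)), w(v5, v1)) spells out as v2 * v4 * v3 * v5 * v1
w(v6, w(w(v2, w(v4, v3)), w(v5, v1))) spells out as v6 * v2 * v4 * v3 * v5 * v1


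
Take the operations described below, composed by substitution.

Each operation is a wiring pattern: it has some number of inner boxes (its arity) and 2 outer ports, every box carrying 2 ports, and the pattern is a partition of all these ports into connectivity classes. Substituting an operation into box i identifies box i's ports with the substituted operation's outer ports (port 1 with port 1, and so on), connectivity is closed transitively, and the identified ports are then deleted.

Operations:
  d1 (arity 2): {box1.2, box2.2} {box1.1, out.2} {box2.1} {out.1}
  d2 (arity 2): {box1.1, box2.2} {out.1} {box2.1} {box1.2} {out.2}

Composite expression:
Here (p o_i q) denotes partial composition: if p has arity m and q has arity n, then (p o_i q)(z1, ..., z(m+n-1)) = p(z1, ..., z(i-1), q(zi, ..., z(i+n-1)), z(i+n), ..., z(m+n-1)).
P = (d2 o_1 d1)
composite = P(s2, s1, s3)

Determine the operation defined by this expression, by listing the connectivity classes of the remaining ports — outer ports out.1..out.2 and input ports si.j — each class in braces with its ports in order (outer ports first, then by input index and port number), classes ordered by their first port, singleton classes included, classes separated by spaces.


After gluing at d2, chains via deleted ports link the s-ports.
the subtree at d1 composes to {out.1} {out.2, s2.1} {s1.1} {s1.2, s2.2} on (s2, s1); out.j = own outer ports
the subtree at d2 composes to {out.1} {out.2} {s1.1} {s1.2, s2.2} {s2.1} {s3.1} {s3.2} on (s2, s1, s3); out.j = own outer ports

{out.1} {out.2} {s1.1} {s1.2, s2.2} {s2.1} {s3.1} {s3.2}


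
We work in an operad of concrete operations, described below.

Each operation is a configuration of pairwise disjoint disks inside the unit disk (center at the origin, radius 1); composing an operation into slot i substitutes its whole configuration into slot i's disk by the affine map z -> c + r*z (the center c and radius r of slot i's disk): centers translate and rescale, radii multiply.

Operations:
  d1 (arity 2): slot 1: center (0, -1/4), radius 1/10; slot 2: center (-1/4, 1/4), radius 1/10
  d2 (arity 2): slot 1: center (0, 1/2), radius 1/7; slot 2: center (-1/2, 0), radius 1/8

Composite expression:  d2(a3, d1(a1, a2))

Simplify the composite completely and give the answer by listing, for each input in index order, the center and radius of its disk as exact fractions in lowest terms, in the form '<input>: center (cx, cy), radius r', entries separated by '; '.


a1: center (-1/2, -1/32), radius 1/80; a2: center (-17/32, 1/32), radius 1/80; a3: center (0, 1/2), radius 1/7

Below d2, radii multiply path by path; the a-disk centers shift.
a3 passes through 1 substitution, ending at center (0, 1/2), radius 1/7
a1 passes through 2 substitutions, ending at center (-1/2, -1/32), radius 1/80
a2 passes through 2 substitutions, ending at center (-17/32, 1/32), radius 1/80


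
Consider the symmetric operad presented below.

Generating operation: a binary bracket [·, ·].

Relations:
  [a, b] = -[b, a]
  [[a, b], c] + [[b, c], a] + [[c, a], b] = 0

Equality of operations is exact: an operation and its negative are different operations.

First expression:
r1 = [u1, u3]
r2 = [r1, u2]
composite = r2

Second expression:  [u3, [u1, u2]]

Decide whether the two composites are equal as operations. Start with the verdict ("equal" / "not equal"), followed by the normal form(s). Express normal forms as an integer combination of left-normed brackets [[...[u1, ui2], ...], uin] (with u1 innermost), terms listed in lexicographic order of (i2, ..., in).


In normal form, the first expression is [[u1, u3], u2]
In normal form, the second expression is -[[u1, u2], u3]
No match — not equal.

not equal; the first gives [[u1, u3], u2] and the second -[[u1, u2], u3]


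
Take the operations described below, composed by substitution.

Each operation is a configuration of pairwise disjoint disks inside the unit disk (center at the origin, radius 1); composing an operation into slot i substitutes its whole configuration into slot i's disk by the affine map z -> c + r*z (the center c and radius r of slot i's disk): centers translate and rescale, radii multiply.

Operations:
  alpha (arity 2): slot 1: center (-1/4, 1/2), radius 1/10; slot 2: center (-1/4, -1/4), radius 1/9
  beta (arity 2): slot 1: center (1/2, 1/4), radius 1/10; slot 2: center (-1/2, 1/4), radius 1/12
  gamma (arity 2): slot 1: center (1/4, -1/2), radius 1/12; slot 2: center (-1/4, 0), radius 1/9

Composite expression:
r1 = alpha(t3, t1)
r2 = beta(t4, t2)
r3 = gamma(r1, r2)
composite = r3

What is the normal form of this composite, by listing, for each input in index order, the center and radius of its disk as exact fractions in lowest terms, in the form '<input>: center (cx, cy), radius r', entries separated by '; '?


Follow each t-input down from gamma: c' goes to c + r*c', radius to r*r'.
tracing t3 down its 2-map path: center (11/48, -11/24), radius 1/120
tracing t1 down its 2-map path: center (11/48, -25/48), radius 1/108
tracing t4 down its 2-map path: center (-7/36, 1/36), radius 1/90
tracing t2 down its 2-map path: center (-11/36, 1/36), radius 1/108

t1: center (11/48, -25/48), radius 1/108; t2: center (-11/36, 1/36), radius 1/108; t3: center (11/48, -11/24), radius 1/120; t4: center (-7/36, 1/36), radius 1/90


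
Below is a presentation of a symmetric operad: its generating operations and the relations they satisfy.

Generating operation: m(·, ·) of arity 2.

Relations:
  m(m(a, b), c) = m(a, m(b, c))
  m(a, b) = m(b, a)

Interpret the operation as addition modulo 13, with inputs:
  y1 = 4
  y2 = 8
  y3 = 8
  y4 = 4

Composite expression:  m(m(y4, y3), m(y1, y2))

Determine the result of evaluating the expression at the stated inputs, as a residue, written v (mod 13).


11 (mod 13)

m(y4, y3) = 12
m(y1, y2) = 12
m(m(y4, y3), m(y1, y2)) = 11


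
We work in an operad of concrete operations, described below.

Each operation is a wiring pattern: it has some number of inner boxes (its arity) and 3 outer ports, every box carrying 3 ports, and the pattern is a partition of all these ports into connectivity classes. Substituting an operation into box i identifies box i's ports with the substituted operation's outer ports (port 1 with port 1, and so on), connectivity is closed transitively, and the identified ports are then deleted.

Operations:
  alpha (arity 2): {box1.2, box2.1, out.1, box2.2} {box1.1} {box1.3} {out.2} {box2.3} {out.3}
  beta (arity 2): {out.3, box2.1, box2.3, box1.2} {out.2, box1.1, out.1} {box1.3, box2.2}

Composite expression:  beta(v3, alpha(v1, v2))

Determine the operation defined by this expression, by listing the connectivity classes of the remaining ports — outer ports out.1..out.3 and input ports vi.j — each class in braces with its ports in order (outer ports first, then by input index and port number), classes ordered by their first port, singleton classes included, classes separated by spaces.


{out.1, out.2, v3.1} {out.3, v1.2, v2.1, v2.2, v3.2} {v1.1} {v1.3} {v2.3} {v3.3}

Substituting into beta glues patterns; closure does the rest.
after alpha, the pattern on (v1, v2) reads {out.1, v1.2, v2.1, v2.2} {out.2} {out.3} {v1.1} {v1.3} {v2.3} (out.j = its outer ports)
after beta, the pattern on (v3, v1, v2) reads {out.1, out.2, v3.1} {out.3, v1.2, v2.1, v2.2, v3.2} {v1.1} {v1.3} {v2.3} {v3.3} (out.j = its outer ports)


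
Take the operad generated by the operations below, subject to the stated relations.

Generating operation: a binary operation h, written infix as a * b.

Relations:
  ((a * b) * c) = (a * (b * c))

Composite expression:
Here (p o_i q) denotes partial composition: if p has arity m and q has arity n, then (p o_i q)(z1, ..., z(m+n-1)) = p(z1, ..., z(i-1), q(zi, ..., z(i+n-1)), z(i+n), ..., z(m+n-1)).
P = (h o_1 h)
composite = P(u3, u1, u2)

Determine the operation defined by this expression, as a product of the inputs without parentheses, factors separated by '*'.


u3 * u1 * u2

Every regrouping of h is equal, so read the u-inputs in written order.
(u3 * u1) spells out as u3 * u1
((u3 * u1) * u2) spells out as u3 * u1 * u2


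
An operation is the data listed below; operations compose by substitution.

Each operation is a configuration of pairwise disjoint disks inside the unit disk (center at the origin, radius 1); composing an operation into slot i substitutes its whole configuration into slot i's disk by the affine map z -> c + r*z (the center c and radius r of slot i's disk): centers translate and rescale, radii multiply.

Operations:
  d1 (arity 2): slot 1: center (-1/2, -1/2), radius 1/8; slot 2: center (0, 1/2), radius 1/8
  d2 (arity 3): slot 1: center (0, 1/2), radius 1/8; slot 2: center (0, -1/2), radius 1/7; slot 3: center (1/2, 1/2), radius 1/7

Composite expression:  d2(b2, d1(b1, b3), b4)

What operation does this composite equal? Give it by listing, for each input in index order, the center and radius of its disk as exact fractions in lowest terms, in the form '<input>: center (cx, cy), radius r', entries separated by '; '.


b1: center (-1/14, -4/7), radius 1/56; b2: center (0, 1/2), radius 1/8; b3: center (0, -3/7), radius 1/56; b4: center (1/2, 1/2), radius 1/7


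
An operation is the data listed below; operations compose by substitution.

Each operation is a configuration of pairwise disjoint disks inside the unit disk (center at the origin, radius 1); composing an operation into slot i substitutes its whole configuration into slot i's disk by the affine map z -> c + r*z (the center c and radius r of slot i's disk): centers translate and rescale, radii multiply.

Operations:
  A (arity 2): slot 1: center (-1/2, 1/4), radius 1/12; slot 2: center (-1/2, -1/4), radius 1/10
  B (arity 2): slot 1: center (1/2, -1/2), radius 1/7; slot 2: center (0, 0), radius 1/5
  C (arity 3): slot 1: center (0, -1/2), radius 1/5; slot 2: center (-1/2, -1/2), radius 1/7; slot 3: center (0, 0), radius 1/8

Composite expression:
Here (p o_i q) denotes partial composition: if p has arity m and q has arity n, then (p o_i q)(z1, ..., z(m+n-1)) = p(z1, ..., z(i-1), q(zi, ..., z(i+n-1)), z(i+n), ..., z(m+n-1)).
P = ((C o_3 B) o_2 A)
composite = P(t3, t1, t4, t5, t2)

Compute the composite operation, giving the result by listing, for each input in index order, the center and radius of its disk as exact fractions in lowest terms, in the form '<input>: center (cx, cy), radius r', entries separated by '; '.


Affine substitution under C: radii multiply and t-centers shift.
tracing t3 down its 1-map path: center (0, -1/2), radius 1/5
tracing t1 down its 2-map path: center (-4/7, -13/28), radius 1/84
tracing t4 down its 2-map path: center (-4/7, -15/28), radius 1/70
tracing t5 down its 2-map path: center (1/16, -1/16), radius 1/56
tracing t2 down its 2-map path: center (0, 0), radius 1/40

t1: center (-4/7, -13/28), radius 1/84; t2: center (0, 0), radius 1/40; t3: center (0, -1/2), radius 1/5; t4: center (-4/7, -15/28), radius 1/70; t5: center (1/16, -1/16), radius 1/56


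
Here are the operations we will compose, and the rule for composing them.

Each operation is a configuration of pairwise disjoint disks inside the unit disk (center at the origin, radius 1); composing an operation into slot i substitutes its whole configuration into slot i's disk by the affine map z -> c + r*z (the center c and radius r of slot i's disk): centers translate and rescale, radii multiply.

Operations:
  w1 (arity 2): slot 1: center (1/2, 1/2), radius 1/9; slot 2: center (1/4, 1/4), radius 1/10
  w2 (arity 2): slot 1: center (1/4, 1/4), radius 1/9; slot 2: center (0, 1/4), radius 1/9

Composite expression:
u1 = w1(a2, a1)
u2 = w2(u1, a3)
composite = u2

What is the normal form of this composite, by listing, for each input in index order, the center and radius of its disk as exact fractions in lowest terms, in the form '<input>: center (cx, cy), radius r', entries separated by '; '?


a1: center (5/18, 5/18), radius 1/90; a2: center (11/36, 11/36), radius 1/81; a3: center (0, 1/4), radius 1/9

Only the slot chain above each a matters under w2; compose those maps.
for a2, the 2-step affine chain lands on center (11/36, 11/36), radius 1/81
for a1, the 2-step affine chain lands on center (5/18, 5/18), radius 1/90
for a3, the 1-step affine chain lands on center (0, 1/4), radius 1/9


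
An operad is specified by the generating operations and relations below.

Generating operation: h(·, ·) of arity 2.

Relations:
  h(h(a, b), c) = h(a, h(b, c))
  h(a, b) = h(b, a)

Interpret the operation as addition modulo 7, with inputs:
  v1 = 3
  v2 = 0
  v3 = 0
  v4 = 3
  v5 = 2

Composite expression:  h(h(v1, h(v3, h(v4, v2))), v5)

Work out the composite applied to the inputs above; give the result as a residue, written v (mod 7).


1 (mod 7)


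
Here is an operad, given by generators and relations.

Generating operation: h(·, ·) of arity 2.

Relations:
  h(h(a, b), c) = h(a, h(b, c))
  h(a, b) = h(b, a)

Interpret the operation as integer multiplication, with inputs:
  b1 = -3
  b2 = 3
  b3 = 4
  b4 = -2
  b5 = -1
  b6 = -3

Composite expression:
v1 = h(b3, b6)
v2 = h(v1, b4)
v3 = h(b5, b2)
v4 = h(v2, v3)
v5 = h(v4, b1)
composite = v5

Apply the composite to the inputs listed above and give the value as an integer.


216

h(b3, b6) = -12
h(h(b3, b6), b4) = 24
h(b5, b2) = -3
h(h(h(b3, b6), b4), h(b5, b2)) = -72
h(h(h(h(b3, b6), b4), h(b5, b2)), b1) = 216


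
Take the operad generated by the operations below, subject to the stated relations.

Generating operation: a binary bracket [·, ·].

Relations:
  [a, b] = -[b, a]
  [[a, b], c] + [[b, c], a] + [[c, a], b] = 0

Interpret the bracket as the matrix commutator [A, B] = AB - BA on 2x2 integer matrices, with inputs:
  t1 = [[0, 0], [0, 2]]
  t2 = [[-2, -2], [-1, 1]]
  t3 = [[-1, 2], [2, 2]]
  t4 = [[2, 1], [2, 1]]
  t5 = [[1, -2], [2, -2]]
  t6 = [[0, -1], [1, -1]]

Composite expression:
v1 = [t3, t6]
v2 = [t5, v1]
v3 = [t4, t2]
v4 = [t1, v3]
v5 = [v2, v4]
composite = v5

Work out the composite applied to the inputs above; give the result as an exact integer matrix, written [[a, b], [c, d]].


[[-188, 48], [-240, 188]]

[t3, t6] = [[4, 1], [5, -4]]
[t5, [t3, t6]] = [[-12, 19], [1, 12]]
[t4, t2] = [[3, 1], [-5, -3]]
[t1, [t4, t2]] = [[0, -2], [-10, 0]]
[[t5, [t3, t6]], [t1, [t4, t2]]] = [[-188, 48], [-240, 188]]


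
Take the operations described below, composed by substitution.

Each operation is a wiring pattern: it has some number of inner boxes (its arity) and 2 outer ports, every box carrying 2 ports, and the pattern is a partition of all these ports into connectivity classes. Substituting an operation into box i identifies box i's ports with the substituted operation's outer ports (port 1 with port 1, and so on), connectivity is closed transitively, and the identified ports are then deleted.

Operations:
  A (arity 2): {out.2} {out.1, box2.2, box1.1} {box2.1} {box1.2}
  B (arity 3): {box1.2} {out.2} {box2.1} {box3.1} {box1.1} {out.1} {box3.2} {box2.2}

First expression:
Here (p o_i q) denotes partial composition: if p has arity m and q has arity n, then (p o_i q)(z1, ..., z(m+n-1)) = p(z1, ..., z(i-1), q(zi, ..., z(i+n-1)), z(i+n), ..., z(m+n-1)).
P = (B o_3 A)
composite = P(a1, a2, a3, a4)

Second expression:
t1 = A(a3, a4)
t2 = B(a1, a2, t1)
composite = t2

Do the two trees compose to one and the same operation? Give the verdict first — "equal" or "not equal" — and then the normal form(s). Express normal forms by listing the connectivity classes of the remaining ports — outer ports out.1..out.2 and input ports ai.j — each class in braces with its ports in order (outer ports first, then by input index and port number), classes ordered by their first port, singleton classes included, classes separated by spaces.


equal; both compose to {out.1} {out.2} {a1.1} {a1.2} {a2.1} {a2.2} {a3.1, a4.2} {a3.2} {a4.1}

In normal form, the first expression is {out.1} {out.2} {a1.1} {a1.2} {a2.1} {a2.2} {a3.1, a4.2} {a3.2} {a4.1}
In normal form, the second expression is {out.1} {out.2} {a1.1} {a1.2} {a2.1} {a2.2} {a3.1, a4.2} {a3.2} {a4.1}
Same normal form: equal.


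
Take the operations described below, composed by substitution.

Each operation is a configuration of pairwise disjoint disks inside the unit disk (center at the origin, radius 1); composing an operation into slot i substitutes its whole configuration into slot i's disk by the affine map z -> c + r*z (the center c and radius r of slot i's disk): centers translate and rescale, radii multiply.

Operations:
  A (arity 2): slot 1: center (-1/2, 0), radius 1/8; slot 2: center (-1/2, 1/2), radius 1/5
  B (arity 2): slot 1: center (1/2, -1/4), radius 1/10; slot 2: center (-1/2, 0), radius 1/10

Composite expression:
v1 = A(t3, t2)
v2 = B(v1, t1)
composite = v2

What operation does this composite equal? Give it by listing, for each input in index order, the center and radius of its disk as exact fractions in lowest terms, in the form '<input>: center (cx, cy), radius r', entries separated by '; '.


Follow each t-input down from B: c' goes to c + r*c', radius to r*r'.
tracing t3 down its 2-map path: center (9/20, -1/4), radius 1/80
tracing t2 down its 2-map path: center (9/20, -1/5), radius 1/50
tracing t1 down its 1-map path: center (-1/2, 0), radius 1/10

t1: center (-1/2, 0), radius 1/10; t2: center (9/20, -1/5), radius 1/50; t3: center (9/20, -1/4), radius 1/80


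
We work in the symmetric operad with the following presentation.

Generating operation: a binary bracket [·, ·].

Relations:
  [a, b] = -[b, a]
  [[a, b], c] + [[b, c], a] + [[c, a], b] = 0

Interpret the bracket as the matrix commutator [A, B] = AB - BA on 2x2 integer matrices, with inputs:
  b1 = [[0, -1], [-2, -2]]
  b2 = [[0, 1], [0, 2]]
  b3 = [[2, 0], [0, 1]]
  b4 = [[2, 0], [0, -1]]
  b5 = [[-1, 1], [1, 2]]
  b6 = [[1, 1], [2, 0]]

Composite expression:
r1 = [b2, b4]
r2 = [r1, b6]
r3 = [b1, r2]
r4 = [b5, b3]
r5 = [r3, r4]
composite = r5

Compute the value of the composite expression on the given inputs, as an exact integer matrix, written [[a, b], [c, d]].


[[18, -12], [-12, -18]]


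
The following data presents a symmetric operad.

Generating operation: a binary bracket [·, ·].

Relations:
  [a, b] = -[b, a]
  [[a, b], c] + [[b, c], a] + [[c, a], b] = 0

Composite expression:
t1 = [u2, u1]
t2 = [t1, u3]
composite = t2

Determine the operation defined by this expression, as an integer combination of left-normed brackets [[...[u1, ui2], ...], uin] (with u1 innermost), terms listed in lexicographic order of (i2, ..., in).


-[[u1, u2], u3]

A multilinear Lie element is pinned by u1-initial words (u1 innermost).
Composite bracket: [[u2, u1], u3]
Under [a, b] = ab - ba we get 4 signed associative words (2^2 = 4).
Coefficients come from the u1-initial words:
  from u1u2u3, sign -1: term -[[u1, u2], u3]


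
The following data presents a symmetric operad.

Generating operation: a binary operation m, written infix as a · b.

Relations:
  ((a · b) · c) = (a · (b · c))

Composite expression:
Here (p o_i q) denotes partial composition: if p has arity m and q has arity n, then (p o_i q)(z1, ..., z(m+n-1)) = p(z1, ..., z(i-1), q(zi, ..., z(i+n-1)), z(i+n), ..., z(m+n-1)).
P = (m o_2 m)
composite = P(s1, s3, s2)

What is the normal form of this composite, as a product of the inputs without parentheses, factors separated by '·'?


The m-tree's shape is irrelevant; the s-reading-order decides.
(s3 · s2) spells out as s3 · s2
(s1 · (s3 · s2)) spells out as s1 · s3 · s2

s1 · s3 · s2


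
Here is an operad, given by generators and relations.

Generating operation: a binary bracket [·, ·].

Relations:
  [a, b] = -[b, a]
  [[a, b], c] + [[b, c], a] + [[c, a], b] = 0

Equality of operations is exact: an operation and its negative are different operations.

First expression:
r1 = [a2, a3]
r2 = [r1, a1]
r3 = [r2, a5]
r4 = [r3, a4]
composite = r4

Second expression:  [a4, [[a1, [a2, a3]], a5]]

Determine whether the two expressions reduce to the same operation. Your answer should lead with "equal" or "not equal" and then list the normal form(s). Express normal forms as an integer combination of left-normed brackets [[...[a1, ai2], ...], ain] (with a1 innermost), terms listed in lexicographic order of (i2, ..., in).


Reducing the first expression gives -[[[[a1, a2], a3], a5], a4] + [[[[a1, a3], a2], a5], a4]
Reducing the second expression gives -[[[[a1, a2], a3], a5], a4] + [[[[a1, a3], a2], a5], a4]
Identical normal forms: equal.

equal; both compose to -[[[[a1, a2], a3], a5], a4] + [[[[a1, a3], a2], a5], a4]


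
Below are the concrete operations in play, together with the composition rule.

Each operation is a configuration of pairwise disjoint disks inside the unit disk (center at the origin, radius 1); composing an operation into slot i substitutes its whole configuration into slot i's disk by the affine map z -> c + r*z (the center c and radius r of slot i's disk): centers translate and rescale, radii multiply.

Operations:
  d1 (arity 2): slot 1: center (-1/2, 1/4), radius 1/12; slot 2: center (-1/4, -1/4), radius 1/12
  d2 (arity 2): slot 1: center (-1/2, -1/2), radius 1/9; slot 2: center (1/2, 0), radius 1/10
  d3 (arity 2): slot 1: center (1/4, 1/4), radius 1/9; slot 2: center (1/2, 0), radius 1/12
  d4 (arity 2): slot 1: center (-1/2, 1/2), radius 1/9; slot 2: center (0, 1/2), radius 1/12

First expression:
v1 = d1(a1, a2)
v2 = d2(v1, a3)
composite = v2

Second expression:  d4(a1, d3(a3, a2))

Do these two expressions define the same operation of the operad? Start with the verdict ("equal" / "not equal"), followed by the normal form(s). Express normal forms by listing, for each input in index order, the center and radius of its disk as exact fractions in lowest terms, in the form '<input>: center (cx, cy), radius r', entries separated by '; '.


not equal; the first gives a1: center (-5/9, -17/36), radius 1/108; a2: center (-19/36, -19/36), radius 1/108; a3: center (1/2, 0), radius 1/10 and the second a1: center (-1/2, 1/2), radius 1/9; a2: center (1/24, 1/2), radius 1/144; a3: center (1/48, 25/48), radius 1/108

The first expression, normalized: a1: center (-5/9, -17/36), radius 1/108; a2: center (-19/36, -19/36), radius 1/108; a3: center (1/2, 0), radius 1/10
The second expression, normalized: a1: center (-1/2, 1/2), radius 1/9; a2: center (1/24, 1/2), radius 1/144; a3: center (1/48, 25/48), radius 1/108
The forms do not match — not equal.


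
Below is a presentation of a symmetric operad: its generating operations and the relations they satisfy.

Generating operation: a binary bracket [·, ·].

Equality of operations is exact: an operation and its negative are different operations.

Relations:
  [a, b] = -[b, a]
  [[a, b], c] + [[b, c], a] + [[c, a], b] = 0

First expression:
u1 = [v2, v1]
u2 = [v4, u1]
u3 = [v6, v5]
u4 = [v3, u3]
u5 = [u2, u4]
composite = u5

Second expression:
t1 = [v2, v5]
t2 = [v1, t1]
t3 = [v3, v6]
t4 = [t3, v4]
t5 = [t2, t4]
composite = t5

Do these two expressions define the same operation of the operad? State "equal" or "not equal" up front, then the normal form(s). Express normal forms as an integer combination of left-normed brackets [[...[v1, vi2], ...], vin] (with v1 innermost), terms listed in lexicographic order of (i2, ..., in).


not equal — first -[[[[[v1, v2], v4], v3], v5], v6] + [[[[[v1, v2], v4], v3], v6], v5] + [[[[[v1, v2], v4], v5], v6], v3] - [[[[[v1, v2], v4], v6], v5], v3], second [[[[[v1, v2], v5], v3], v6], v4] - [[[[[v1, v2], v5], v4], v3], v6] + [[[[[v1, v2], v5], v4], v6], v3] - [[[[[v1, v2], v5], v6], v3], v4] - [[[[[v1, v5], v2], v3], v6], v4] + [[[[[v1, v5], v2], v4], v3], v6] - [[[[[v1, v5], v2], v4], v6], v3] + [[[[[v1, v5], v2], v6], v3], v4]


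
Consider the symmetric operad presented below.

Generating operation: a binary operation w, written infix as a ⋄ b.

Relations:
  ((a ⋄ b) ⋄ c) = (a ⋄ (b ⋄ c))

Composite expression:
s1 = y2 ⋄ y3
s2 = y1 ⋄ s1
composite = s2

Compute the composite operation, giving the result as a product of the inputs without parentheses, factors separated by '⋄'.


All parenthesizations of w agree; list the y-inputs left to right.
(y2 ⋄ y3) reduces to y2 ⋄ y3
(y1 ⋄ (y2 ⋄ y3)) reduces to y1 ⋄ y2 ⋄ y3

y1 ⋄ y2 ⋄ y3


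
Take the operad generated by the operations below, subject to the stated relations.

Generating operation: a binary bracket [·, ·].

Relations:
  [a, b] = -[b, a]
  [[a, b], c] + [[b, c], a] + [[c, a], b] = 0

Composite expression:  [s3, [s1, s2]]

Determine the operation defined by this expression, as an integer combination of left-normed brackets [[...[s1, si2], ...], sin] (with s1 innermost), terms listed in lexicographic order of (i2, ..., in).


In the tensor algebra, words opening s1 carry the s1-anchored form.
Composite bracket: [s3, [s1, s2]]
Under [a, b] = ab - ba we get 4 signed associative words (2^2 = 4).
Words beginning with s1 determine it all:
  word s1s2s3 has sign -1, contributing -[[s1, s2], s3]

-[[s1, s2], s3]


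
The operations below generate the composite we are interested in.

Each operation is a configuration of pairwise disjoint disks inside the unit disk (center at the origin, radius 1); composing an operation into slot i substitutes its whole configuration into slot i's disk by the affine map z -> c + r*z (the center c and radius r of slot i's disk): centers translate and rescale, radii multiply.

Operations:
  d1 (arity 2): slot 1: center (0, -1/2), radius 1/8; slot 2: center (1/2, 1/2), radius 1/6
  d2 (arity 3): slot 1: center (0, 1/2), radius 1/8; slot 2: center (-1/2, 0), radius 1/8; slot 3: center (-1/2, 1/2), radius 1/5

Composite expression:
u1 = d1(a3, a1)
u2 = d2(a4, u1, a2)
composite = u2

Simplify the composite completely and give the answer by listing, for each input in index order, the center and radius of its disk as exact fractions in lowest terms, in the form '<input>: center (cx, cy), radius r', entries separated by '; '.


Follow each a-input down from d2: c' goes to c + r*c', radius to r*r'.
for a4, the 1-step affine chain lands on center (0, 1/2), radius 1/8
for a3, the 2-step affine chain lands on center (-1/2, -1/16), radius 1/64
for a1, the 2-step affine chain lands on center (-7/16, 1/16), radius 1/48
for a2, the 1-step affine chain lands on center (-1/2, 1/2), radius 1/5

a1: center (-7/16, 1/16), radius 1/48; a2: center (-1/2, 1/2), radius 1/5; a3: center (-1/2, -1/16), radius 1/64; a4: center (0, 1/2), radius 1/8


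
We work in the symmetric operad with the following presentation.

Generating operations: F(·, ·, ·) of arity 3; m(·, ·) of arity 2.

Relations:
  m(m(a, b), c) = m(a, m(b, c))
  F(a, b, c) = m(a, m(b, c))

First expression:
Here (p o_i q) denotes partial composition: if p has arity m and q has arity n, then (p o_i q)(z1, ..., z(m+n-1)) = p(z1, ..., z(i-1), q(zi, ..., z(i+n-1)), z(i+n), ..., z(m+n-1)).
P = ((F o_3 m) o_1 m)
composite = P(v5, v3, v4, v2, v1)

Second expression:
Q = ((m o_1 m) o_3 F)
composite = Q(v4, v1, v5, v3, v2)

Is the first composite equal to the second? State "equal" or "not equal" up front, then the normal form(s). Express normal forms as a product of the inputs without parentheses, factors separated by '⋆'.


not equal; first: v5 ⋆ v3 ⋆ v4 ⋆ v2 ⋆ v1; second: v4 ⋆ v1 ⋆ v5 ⋆ v3 ⋆ v2

In normal form, the first expression is v5 ⋆ v3 ⋆ v4 ⋆ v2 ⋆ v1
In normal form, the second expression is v4 ⋆ v1 ⋆ v5 ⋆ v3 ⋆ v2
The forms do not match — not equal.


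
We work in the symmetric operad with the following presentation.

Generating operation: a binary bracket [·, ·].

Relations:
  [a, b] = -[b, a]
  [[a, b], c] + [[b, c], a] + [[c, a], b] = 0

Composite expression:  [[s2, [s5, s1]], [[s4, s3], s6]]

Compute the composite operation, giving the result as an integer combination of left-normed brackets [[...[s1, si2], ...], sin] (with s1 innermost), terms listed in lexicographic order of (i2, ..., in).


-[[[[[s1, s5], s2], s3], s4], s6] + [[[[[s1, s5], s2], s4], s3], s6] + [[[[[s1, s5], s2], s6], s3], s4] - [[[[[s1, s5], s2], s6], s4], s3]

A multilinear Lie element is pinned by s1-initial words (s1 innermost).
Composite bracket: [[s2, [s5, s1]], [[s4, s3], s6]]
Under [a, b] = ab - ba we get 32 signed associative words (2^5 = 32).
Coefficients come from the s1-initial words:
  the word s1s5s2s3s4s6 carries sign -1 and contributes -[[[[[s1, s5], s2], s3], s4], s6]
  the word s1s5s2s4s3s6 carries sign +1 and contributes +[[[[[s1, s5], s2], s4], s3], s6]
  the word s1s5s2s6s3s4 carries sign +1 and contributes +[[[[[s1, s5], s2], s6], s3], s4]
  the word s1s5s2s6s4s3 carries sign -1 and contributes -[[[[[s1, s5], s2], s6], s4], s3]


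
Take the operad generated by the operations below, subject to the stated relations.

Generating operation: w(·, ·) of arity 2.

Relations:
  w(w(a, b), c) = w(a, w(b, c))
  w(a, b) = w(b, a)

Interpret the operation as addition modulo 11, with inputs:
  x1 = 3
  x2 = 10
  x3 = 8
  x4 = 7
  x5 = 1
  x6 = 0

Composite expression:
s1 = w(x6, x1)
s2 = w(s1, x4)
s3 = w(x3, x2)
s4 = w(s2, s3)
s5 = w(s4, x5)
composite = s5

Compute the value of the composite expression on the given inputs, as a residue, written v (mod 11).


7 (mod 11)

w(x6, x1) = 3
w(w(x6, x1), x4) = 10
w(x3, x2) = 7
w(w(w(x6, x1), x4), w(x3, x2)) = 6
w(w(w(w(x6, x1), x4), w(x3, x2)), x5) = 7


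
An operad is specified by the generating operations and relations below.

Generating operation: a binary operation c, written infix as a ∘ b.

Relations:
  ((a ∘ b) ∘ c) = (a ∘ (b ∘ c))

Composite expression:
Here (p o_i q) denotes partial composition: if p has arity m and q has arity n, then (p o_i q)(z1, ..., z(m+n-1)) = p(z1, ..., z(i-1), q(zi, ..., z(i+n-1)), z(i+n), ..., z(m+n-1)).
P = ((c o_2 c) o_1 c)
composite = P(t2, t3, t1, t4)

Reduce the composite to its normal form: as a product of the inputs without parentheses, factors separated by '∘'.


t2 ∘ t3 ∘ t1 ∘ t4

Associativity of c dissolves the nesting; only the t-input order survives.
(t2 ∘ t3) spells out as t2 ∘ t3
(t1 ∘ t4) spells out as t1 ∘ t4
((t2 ∘ t3) ∘ (t1 ∘ t4)) spells out as t2 ∘ t3 ∘ t1 ∘ t4


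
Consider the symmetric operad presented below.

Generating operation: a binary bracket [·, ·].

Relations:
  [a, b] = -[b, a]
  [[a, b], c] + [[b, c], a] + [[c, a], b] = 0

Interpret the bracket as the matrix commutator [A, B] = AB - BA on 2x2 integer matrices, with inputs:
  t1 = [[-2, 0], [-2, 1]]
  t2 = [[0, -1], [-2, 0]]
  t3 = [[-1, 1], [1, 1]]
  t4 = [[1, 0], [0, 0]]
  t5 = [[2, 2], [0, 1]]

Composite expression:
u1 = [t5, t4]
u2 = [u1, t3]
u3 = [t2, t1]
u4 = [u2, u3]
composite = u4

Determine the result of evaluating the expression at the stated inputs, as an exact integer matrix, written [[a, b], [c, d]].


[[-24, 28], [24, 24]]

[t5, t4] = [[0, -2], [0, 0]]
[[t5, t4], t3] = [[-2, -4], [0, 2]]
[t2, t1] = [[2, -3], [6, -2]]
[[[t5, t4], t3], [t2, t1]] = [[-24, 28], [24, 24]]


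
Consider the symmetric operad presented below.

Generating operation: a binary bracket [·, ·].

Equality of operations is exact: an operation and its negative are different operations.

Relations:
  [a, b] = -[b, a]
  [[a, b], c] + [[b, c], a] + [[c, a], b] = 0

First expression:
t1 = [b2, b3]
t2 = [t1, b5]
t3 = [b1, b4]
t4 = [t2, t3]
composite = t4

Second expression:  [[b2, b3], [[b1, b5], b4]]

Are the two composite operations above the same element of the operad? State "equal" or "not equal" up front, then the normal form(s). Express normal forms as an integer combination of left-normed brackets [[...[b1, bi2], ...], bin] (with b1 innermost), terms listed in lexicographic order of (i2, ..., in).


not equal: they reduce to -[[[[b1, b4], b2], b3], b5] + [[[[b1, b4], b3], b2], b5] + [[[[b1, b4], b5], b2], b3] - [[[[b1, b4], b5], b3], b2] and -[[[[b1, b5], b4], b2], b3] + [[[[b1, b5], b4], b3], b2]

The first composite normalizes to -[[[[b1, b4], b2], b3], b5] + [[[[b1, b4], b3], b2], b5] + [[[[b1, b4], b5], b2], b3] - [[[[b1, b4], b5], b3], b2]
The second composite normalizes to -[[[[b1, b5], b4], b2], b3] + [[[[b1, b5], b4], b3], b2]
The forms do not match — not equal.


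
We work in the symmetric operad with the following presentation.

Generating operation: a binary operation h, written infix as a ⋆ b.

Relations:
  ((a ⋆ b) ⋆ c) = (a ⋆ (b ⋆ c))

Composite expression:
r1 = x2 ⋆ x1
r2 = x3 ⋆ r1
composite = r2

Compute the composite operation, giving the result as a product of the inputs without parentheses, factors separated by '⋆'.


x3 ⋆ x2 ⋆ x1

Key point: h is associative — brackets drop, the x-order remains.
(x2 ⋆ x1) flattens to x2 ⋆ x1
(x3 ⋆ (x2 ⋆ x1)) flattens to x3 ⋆ x2 ⋆ x1


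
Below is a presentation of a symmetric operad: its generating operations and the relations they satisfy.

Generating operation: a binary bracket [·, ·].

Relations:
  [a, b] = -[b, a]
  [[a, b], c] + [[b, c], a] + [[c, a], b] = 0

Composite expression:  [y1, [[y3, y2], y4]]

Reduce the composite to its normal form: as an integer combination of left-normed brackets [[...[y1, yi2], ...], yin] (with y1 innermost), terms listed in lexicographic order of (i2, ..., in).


-[[[y1, y2], y3], y4] + [[[y1, y3], y2], y4] + [[[y1, y4], y2], y3] - [[[y1, y4], y3], y2]


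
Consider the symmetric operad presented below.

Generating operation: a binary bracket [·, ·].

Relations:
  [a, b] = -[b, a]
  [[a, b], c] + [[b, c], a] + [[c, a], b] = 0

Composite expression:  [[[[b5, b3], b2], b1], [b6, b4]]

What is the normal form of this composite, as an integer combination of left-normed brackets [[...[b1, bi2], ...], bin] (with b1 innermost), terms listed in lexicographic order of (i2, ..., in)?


Antisymmetry and Jacobi reduce to b1-anchored left-normed brackets.
Composite bracket: [[[[b5, b3], b2], b1], [b6, b4]]
Expanding via [a, b] = ab - ba: 32 signed words (2^5 = 32).
Keep just the words that open with b1:
  b1b2b3b5b4b6 (sign +1) contributes +[[[[[b1, b2], b3], b5], b4], b6]
  b1b2b3b5b6b4 (sign -1) contributes -[[[[[b1, b2], b3], b5], b6], b4]
  b1b2b5b3b4b6 (sign -1) contributes -[[[[[b1, b2], b5], b3], b4], b6]
  b1b2b5b3b6b4 (sign +1) contributes +[[[[[b1, b2], b5], b3], b6], b4]
  b1b3b5b2b4b6 (sign -1) contributes -[[[[[b1, b3], b5], b2], b4], b6]
  b1b3b5b2b6b4 (sign +1) contributes +[[[[[b1, b3], b5], b2], b6], b4]
  b1b5b3b2b4b6 (sign +1) contributes +[[[[[b1, b5], b3], b2], b4], b6]
  b1b5b3b2b6b4 (sign -1) contributes -[[[[[b1, b5], b3], b2], b6], b4]

[[[[[b1, b2], b3], b5], b4], b6] - [[[[[b1, b2], b3], b5], b6], b4] - [[[[[b1, b2], b5], b3], b4], b6] + [[[[[b1, b2], b5], b3], b6], b4] - [[[[[b1, b3], b5], b2], b4], b6] + [[[[[b1, b3], b5], b2], b6], b4] + [[[[[b1, b5], b3], b2], b4], b6] - [[[[[b1, b5], b3], b2], b6], b4]


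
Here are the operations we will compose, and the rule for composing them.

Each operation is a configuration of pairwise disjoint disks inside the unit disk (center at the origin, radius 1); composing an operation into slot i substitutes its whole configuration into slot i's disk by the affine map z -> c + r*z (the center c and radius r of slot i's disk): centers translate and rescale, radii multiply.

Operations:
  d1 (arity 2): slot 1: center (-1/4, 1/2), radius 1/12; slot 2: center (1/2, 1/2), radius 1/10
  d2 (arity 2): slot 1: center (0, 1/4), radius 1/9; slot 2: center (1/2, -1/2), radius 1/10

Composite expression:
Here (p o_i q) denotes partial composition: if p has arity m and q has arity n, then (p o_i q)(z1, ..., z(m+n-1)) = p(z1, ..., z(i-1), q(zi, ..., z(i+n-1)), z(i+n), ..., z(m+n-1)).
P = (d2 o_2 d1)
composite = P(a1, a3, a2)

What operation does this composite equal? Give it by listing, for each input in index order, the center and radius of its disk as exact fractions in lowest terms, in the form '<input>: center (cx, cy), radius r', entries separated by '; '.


Nesting under d2 composes maps z -> c + r*z down each a-path.
a1 passes through 1 substitution, ending at center (0, 1/4), radius 1/9
a3 passes through 2 substitutions, ending at center (19/40, -9/20), radius 1/120
a2 passes through 2 substitutions, ending at center (11/20, -9/20), radius 1/100

a1: center (0, 1/4), radius 1/9; a2: center (11/20, -9/20), radius 1/100; a3: center (19/40, -9/20), radius 1/120


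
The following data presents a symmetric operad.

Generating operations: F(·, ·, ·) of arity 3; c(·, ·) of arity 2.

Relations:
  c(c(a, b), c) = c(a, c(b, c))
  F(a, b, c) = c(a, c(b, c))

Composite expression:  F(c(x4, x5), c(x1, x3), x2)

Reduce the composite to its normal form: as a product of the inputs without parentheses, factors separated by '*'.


Under associativity of F, the answer is the x's in reading order.
c(x4, x5) reduces to x4 * x5
c(x1, x3) reduces to x1 * x3
F(c(x4, x5), c(x1, x3), x2) reduces to x4 * x5 * x1 * x3 * x2

x4 * x5 * x1 * x3 * x2


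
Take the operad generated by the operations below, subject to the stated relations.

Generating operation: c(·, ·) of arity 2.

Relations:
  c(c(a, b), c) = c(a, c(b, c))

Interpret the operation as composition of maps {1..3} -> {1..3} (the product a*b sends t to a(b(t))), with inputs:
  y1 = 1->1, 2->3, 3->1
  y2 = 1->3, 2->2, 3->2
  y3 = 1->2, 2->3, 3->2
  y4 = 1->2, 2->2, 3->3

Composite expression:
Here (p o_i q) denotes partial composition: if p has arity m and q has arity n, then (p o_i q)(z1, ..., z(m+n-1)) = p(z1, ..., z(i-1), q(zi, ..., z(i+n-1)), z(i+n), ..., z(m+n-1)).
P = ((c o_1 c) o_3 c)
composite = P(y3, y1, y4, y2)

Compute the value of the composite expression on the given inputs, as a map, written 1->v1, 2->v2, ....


c(y3, y1) = 1->2, 2->2, 3->2
c(y4, y2) = 1->3, 2->2, 3->2
c(c(y3, y1), c(y4, y2)) = 1->2, 2->2, 3->2

1->2, 2->2, 3->2


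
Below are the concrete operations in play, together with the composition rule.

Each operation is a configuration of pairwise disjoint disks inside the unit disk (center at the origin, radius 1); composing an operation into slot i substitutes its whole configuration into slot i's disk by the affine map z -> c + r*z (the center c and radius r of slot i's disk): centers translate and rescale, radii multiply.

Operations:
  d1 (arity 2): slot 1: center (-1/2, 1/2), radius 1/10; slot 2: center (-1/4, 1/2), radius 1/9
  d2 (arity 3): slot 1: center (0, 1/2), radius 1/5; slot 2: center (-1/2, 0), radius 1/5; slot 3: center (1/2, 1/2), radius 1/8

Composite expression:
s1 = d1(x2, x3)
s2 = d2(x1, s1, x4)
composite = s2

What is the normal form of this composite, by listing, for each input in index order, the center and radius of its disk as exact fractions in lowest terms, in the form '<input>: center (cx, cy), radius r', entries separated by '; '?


x1: center (0, 1/2), radius 1/5; x2: center (-3/5, 1/10), radius 1/50; x3: center (-11/20, 1/10), radius 1/45; x4: center (1/2, 1/2), radius 1/8

Below d2, radii multiply path by path; the x-disk centers shift.
x1 passes through 1 substitution, ending at center (0, 1/2), radius 1/5
x2 passes through 2 substitutions, ending at center (-3/5, 1/10), radius 1/50
x3 passes through 2 substitutions, ending at center (-11/20, 1/10), radius 1/45
x4 passes through 1 substitution, ending at center (1/2, 1/2), radius 1/8


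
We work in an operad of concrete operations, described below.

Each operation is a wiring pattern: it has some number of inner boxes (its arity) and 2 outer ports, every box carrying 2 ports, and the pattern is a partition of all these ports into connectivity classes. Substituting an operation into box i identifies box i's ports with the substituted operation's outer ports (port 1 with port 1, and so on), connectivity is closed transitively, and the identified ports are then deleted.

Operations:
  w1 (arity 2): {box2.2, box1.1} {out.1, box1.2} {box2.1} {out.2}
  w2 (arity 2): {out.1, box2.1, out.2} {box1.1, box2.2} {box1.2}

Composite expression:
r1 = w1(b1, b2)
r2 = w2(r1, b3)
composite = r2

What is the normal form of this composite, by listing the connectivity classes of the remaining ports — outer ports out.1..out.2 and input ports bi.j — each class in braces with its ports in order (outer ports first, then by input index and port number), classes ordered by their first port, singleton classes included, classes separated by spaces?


{out.1, out.2, b3.1} {b1.1, b2.2} {b1.2, b3.2} {b2.1}

Treat the ports identified at w2 as solder joints: merge, then drop.
after w1, the pattern on (b1, b2) reads {out.1, b1.2} {out.2} {b1.1, b2.2} {b2.1} (out.j = its outer ports)
after w2, the pattern on (b1, b2, b3) reads {out.1, out.2, b3.1} {b1.1, b2.2} {b1.2, b3.2} {b2.1} (out.j = its outer ports)
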